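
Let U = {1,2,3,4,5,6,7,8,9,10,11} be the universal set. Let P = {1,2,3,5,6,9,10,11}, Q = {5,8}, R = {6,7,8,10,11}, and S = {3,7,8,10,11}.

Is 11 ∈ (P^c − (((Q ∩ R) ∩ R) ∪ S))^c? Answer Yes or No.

Yes

11 ∈ P, so 11 ∉ P^c
11 ∉ Q and 11 ∈ R, so 11 ∉ Q ∩ R
11 ∉ (Q ∩ R) and 11 ∈ R, so 11 ∉ (Q ∩ R) ∩ R
11 ∉ ((Q ∩ R) ∩ R) and 11 ∈ S, so 11 ∈ ((Q ∩ R) ∩ R) ∪ S
11 ∉ P^c and 11 ∈ (((Q ∩ R) ∩ R) ∪ S), so 11 ∉ P^c − (((Q ∩ R) ∩ R) ∪ S)
11 ∈ (P^c − (((Q ∩ R) ∩ R) ∪ S))^c since 11 ∉ (P^c − (((Q ∩ R) ∩ R) ∪ S))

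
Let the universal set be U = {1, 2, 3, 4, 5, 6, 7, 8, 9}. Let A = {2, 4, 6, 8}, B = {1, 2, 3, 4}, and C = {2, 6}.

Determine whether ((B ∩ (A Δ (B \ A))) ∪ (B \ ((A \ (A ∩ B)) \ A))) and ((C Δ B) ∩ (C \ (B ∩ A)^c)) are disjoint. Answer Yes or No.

Yes

B \ A = {1, 3}
A Δ (B \ A) = {1, 2, 3, 4, 6, 8}
B ∩ (A Δ (B \ A)) = {1, 2, 3, 4}
A ∩ B = {2, 4}
A \ (A ∩ B) = {6, 8}
(A \ (A ∩ B)) \ A = {}
B \ ((A \ (A ∩ B)) \ A) = {1, 2, 3, 4}
(B ∩ (A Δ (B \ A))) ∪ (B \ ((A \ (A ∩ B)) \ A)) = {1, 2, 3, 4}
C Δ B = {1, 3, 4, 6}
B ∩ A = {2, 4}
(B ∩ A)^c = {1, 3, 5, 6, 7, 8, 9}
C \ (B ∩ A)^c = {2}
(C Δ B) ∩ (C \ (B ∩ A)^c) = {}
{1, 2, 3, 4} and {} share no elements.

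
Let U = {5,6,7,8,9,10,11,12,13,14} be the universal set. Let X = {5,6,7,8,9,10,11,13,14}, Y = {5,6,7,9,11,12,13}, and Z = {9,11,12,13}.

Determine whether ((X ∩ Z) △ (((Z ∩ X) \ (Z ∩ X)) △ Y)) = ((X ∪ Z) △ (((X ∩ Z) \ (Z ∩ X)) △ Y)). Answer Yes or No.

No

X ∩ Z = {9,11,13}
Z ∩ X = {9,11,13}
(Z ∩ X) \ (Z ∩ X) = {}
((Z ∩ X) \ (Z ∩ X)) △ Y = {5,6,7,9,11,12,13}
(X ∩ Z) △ (((Z ∩ X) \ (Z ∩ X)) △ Y) = {5,6,7,12}
X ∪ Z = {5,6,7,8,9,10,11,12,13,14}
(X ∩ Z) \ (Z ∩ X) = {}
((X ∩ Z) \ (Z ∩ X)) △ Y = {5,6,7,9,11,12,13}
(X ∪ Z) △ (((X ∩ Z) \ (Z ∩ X)) △ Y) = {8,10,14}
5 ∈ (X ∩ Z) △ (((Z ∩ X) \ (Z ∩ X)) △ Y) but 5 ∉ (X ∪ Z) △ (((X ∩ Z) \ (Z ∩ X)) △ Y), so they differ.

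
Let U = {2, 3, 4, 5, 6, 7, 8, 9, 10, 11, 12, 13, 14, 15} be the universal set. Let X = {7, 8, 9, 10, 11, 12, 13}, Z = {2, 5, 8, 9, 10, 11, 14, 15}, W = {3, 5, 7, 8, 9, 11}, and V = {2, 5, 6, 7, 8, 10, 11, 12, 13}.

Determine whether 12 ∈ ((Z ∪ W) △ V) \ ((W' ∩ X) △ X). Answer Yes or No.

12 ∉ Z and 12 ∉ W, so 12 ∉ Z ∪ W
12 ∉ (Z ∪ W) and 12 ∈ V, so 12 ∈ (Z ∪ W) △ V
12 ∉ W, so 12 ∈ W'
12 ∈ W' and 12 ∈ X, so 12 ∈ W' ∩ X
12 ∈ (W' ∩ X) and 12 ∈ X, so 12 ∉ (W' ∩ X) △ X
12 ∈ ((Z ∪ W) △ V) and 12 ∉ ((W' ∩ X) △ X), so 12 ∈ ((Z ∪ W) △ V) \ ((W' ∩ X) △ X)

Yes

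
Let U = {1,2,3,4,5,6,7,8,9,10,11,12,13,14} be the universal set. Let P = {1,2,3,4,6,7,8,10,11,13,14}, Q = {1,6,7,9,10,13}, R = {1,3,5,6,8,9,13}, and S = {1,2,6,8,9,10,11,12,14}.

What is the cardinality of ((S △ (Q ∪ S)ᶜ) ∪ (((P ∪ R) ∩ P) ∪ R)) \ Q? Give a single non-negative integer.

Q ∪ S = {1,2,6,7,8,9,10,11,12,13,14}
(Q ∪ S)ᶜ = {3,4,5}
S △ (Q ∪ S)ᶜ = {1,2,3,4,5,6,8,9,10,11,12,14}
P ∪ R = {1,2,3,4,5,6,7,8,9,10,11,13,14}
(P ∪ R) ∩ P = {1,2,3,4,6,7,8,10,11,13,14}
((P ∪ R) ∩ P) ∪ R = {1,2,3,4,5,6,7,8,9,10,11,13,14}
(S △ (Q ∪ S)ᶜ) ∪ (((P ∪ R) ∩ P) ∪ R) = {1,2,3,4,5,6,7,8,9,10,11,12,13,14}
((S △ (Q ∪ S)ᶜ) ∪ (((P ∪ R) ∩ P) ∪ R)) \ Q = {2,3,4,5,8,11,12,14}
|((S △ (Q ∪ S)ᶜ) ∪ (((P ∪ R) ∩ P) ∪ R)) \ Q| = 8

8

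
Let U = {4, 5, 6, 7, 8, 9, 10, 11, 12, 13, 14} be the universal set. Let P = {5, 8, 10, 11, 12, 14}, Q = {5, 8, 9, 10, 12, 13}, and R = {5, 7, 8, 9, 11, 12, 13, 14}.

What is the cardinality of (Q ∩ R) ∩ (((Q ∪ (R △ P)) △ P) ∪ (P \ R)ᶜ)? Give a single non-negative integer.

5

Q ∩ R = {5, 8, 9, 12, 13}
R △ P = {7, 9, 10, 13}
Q ∪ (R △ P) = {5, 7, 8, 9, 10, 12, 13}
(Q ∪ (R △ P)) △ P = {7, 9, 11, 13, 14}
P \ R = {10}
(P \ R)ᶜ = {4, 5, 6, 7, 8, 9, 11, 12, 13, 14}
((Q ∪ (R △ P)) △ P) ∪ (P \ R)ᶜ = {4, 5, 6, 7, 8, 9, 11, 12, 13, 14}
(Q ∩ R) ∩ (((Q ∪ (R △ P)) △ P) ∪ (P \ R)ᶜ) = {5, 8, 9, 12, 13}
|(Q ∩ R) ∩ (((Q ∪ (R △ P)) △ P) ∪ (P \ R)ᶜ)| = 5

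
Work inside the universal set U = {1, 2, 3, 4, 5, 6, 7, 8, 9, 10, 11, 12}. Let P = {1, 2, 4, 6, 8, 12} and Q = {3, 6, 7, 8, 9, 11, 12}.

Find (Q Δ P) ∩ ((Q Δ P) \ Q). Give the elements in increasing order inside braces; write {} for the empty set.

Q Δ P = {1, 2, 3, 4, 7, 9, 11}
(Q Δ P) \ Q = {1, 2, 4}
(Q Δ P) ∩ ((Q Δ P) \ Q) = {1, 2, 4}

{1, 2, 4}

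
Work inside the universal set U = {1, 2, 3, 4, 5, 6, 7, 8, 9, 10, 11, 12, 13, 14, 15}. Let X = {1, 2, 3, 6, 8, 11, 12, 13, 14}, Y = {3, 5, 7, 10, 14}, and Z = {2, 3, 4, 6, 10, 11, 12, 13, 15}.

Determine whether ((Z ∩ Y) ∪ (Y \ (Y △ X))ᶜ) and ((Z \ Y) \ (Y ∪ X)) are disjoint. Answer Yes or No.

No

Z ∩ Y = {3, 10}
Y △ X = {1, 2, 5, 6, 7, 8, 10, 11, 12, 13}
Y \ (Y △ X) = {3, 14}
(Y \ (Y △ X))ᶜ = {1, 2, 4, 5, 6, 7, 8, 9, 10, 11, 12, 13, 15}
(Z ∩ Y) ∪ (Y \ (Y △ X))ᶜ = {1, 2, 3, 4, 5, 6, 7, 8, 9, 10, 11, 12, 13, 15}
Z \ Y = {2, 4, 6, 11, 12, 13, 15}
Y ∪ X = {1, 2, 3, 5, 6, 7, 8, 10, 11, 12, 13, 14}
(Z \ Y) \ (Y ∪ X) = {4, 15}
4 lies in both, so they are not disjoint.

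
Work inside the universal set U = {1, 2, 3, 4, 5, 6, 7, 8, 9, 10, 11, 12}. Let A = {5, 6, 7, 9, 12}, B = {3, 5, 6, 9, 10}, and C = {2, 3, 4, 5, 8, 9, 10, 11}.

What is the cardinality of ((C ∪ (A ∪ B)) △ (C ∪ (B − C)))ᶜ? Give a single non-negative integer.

10

A ∪ B = {3, 5, 6, 7, 9, 10, 12}
C ∪ (A ∪ B) = {2, 3, 4, 5, 6, 7, 8, 9, 10, 11, 12}
B − C = {6}
C ∪ (B − C) = {2, 3, 4, 5, 6, 8, 9, 10, 11}
(C ∪ (A ∪ B)) △ (C ∪ (B − C)) = {7, 12}
((C ∪ (A ∪ B)) △ (C ∪ (B − C)))ᶜ = {1, 2, 3, 4, 5, 6, 8, 9, 10, 11}
|((C ∪ (A ∪ B)) △ (C ∪ (B − C)))ᶜ| = 10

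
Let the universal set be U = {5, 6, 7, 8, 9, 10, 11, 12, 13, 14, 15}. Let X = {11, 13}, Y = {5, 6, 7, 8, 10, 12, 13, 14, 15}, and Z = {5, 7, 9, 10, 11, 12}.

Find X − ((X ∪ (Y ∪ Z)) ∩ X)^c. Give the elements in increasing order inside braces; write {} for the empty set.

{11, 13}

Y ∪ Z = {5, 6, 7, 8, 9, 10, 11, 12, 13, 14, 15}
X ∪ (Y ∪ Z) = {5, 6, 7, 8, 9, 10, 11, 12, 13, 14, 15}
(X ∪ (Y ∪ Z)) ∩ X = {11, 13}
((X ∪ (Y ∪ Z)) ∩ X)^c = {5, 6, 7, 8, 9, 10, 12, 14, 15}
X − ((X ∪ (Y ∪ Z)) ∩ X)^c = {11, 13}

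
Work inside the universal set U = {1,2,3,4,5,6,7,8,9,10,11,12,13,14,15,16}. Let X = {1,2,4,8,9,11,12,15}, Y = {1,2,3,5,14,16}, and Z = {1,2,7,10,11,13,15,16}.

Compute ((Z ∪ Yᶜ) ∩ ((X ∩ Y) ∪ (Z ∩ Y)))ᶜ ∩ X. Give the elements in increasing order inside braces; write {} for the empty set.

{4,8,9,11,12,15}

Yᶜ = {4,6,7,8,9,10,11,12,13,15}
Z ∪ Yᶜ = {1,2,4,6,7,8,9,10,11,12,13,15,16}
X ∩ Y = {1,2}
Z ∩ Y = {1,2,16}
(X ∩ Y) ∪ (Z ∩ Y) = {1,2,16}
(Z ∪ Yᶜ) ∩ ((X ∩ Y) ∪ (Z ∩ Y)) = {1,2,16}
((Z ∪ Yᶜ) ∩ ((X ∩ Y) ∪ (Z ∩ Y)))ᶜ = {3,4,5,6,7,8,9,10,11,12,13,14,15}
((Z ∪ Yᶜ) ∩ ((X ∩ Y) ∪ (Z ∩ Y)))ᶜ ∩ X = {4,8,9,11,12,15}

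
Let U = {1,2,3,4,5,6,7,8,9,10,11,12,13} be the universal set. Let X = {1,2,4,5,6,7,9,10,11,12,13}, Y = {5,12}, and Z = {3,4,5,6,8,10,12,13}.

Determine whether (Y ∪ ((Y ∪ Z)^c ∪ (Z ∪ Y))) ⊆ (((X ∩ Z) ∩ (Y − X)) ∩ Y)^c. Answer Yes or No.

Y ∪ Z = {3,4,5,6,8,10,12,13}
(Y ∪ Z)^c = {1,2,7,9,11}
Z ∪ Y = {3,4,5,6,8,10,12,13}
(Y ∪ Z)^c ∪ (Z ∪ Y) = {1,2,3,4,5,6,7,8,9,10,11,12,13}
Y ∪ ((Y ∪ Z)^c ∪ (Z ∪ Y)) = {1,2,3,4,5,6,7,8,9,10,11,12,13}
X ∩ Z = {4,5,6,10,12,13}
Y − X = {}
(X ∩ Z) ∩ (Y − X) = {}
((X ∩ Z) ∩ (Y − X)) ∩ Y = {}
(((X ∩ Z) ∩ (Y − X)) ∩ Y)^c = {1,2,3,4,5,6,7,8,9,10,11,12,13}
Every element of {1,2,3,4,5,6,7,8,9,10,11,12,13} is in {1,2,3,4,5,6,7,8,9,10,11,12,13}, so Y ∪ ((Y ∪ Z)^c ∪ (Z ∪ Y)) ⊆ (((X ∩ Z) ∩ (Y − X)) ∩ Y)^c.

Yes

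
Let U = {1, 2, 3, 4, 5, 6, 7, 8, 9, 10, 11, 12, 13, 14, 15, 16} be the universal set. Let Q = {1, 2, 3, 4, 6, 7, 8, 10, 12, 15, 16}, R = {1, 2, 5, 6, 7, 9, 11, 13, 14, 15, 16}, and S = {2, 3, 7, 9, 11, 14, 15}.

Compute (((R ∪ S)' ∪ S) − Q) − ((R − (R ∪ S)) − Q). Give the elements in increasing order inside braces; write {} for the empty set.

{9, 11, 14}

R ∪ S = {1, 2, 3, 5, 6, 7, 9, 11, 13, 14, 15, 16}
(R ∪ S)' = {4, 8, 10, 12}
(R ∪ S)' ∪ S = {2, 3, 4, 7, 8, 9, 10, 11, 12, 14, 15}
((R ∪ S)' ∪ S) − Q = {9, 11, 14}
R − (R ∪ S) = {}
(R − (R ∪ S)) − Q = {}
(((R ∪ S)' ∪ S) − Q) − ((R − (R ∪ S)) − Q) = {9, 11, 14}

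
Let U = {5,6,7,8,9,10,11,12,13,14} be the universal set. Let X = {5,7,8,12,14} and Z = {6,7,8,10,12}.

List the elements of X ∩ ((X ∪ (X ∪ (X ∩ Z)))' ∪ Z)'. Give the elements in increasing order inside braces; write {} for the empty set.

{5,14}

X ∩ Z = {7,8,12}
X ∪ (X ∩ Z) = {5,7,8,12,14}
X ∪ (X ∪ (X ∩ Z)) = {5,7,8,12,14}
(X ∪ (X ∪ (X ∩ Z)))' = {6,9,10,11,13}
(X ∪ (X ∪ (X ∩ Z)))' ∪ Z = {6,7,8,9,10,11,12,13}
((X ∪ (X ∪ (X ∩ Z)))' ∪ Z)' = {5,14}
X ∩ ((X ∪ (X ∪ (X ∩ Z)))' ∪ Z)' = {5,14}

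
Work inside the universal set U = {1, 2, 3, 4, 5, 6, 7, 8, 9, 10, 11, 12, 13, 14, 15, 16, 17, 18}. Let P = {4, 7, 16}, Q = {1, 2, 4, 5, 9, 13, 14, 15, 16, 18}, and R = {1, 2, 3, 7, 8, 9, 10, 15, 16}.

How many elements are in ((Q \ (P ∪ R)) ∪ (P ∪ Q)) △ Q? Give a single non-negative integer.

P ∪ R = {1, 2, 3, 4, 7, 8, 9, 10, 15, 16}
Q \ (P ∪ R) = {5, 13, 14, 18}
P ∪ Q = {1, 2, 4, 5, 7, 9, 13, 14, 15, 16, 18}
(Q \ (P ∪ R)) ∪ (P ∪ Q) = {1, 2, 4, 5, 7, 9, 13, 14, 15, 16, 18}
((Q \ (P ∪ R)) ∪ (P ∪ Q)) △ Q = {7}
|((Q \ (P ∪ R)) ∪ (P ∪ Q)) △ Q| = 1

1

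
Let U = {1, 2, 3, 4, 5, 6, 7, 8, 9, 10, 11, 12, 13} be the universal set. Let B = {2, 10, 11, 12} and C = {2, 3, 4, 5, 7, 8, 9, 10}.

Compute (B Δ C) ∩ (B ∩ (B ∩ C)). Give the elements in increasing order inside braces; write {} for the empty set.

B Δ C = {3, 4, 5, 7, 8, 9, 11, 12}
B ∩ C = {2, 10}
B ∩ (B ∩ C) = {2, 10}
(B Δ C) ∩ (B ∩ (B ∩ C)) = {}

{}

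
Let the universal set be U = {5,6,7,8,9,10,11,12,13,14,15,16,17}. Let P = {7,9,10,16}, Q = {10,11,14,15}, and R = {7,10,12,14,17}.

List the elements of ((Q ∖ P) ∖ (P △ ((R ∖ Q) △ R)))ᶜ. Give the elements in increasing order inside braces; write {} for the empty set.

{5,6,7,8,9,10,12,13,14,16,17}

Q ∖ P = {11,14,15}
R ∖ Q = {7,12,17}
(R ∖ Q) △ R = {10,14}
P △ ((R ∖ Q) △ R) = {7,9,14,16}
(Q ∖ P) ∖ (P △ ((R ∖ Q) △ R)) = {11,15}
((Q ∖ P) ∖ (P △ ((R ∖ Q) △ R)))ᶜ = {5,6,7,8,9,10,12,13,14,16,17}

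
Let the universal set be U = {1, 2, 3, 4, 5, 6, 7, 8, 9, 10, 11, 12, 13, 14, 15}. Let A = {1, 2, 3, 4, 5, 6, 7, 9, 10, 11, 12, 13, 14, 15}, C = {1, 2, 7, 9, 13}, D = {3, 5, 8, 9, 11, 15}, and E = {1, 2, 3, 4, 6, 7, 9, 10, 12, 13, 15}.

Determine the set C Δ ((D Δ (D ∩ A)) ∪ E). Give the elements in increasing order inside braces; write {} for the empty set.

{3, 4, 6, 8, 10, 12, 15}

D ∩ A = {3, 5, 9, 11, 15}
D Δ (D ∩ A) = {8}
(D Δ (D ∩ A)) ∪ E = {1, 2, 3, 4, 6, 7, 8, 9, 10, 12, 13, 15}
C Δ ((D Δ (D ∩ A)) ∪ E) = {3, 4, 6, 8, 10, 12, 15}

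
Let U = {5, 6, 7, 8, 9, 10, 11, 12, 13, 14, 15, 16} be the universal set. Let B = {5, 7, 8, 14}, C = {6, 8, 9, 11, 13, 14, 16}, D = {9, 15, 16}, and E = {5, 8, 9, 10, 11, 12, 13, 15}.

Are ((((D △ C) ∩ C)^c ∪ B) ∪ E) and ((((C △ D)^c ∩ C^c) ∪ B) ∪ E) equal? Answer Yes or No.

No

D △ C = {6, 8, 11, 13, 14, 15}
(D △ C) ∩ C = {6, 8, 11, 13, 14}
((D △ C) ∩ C)^c = {5, 7, 9, 10, 12, 15, 16}
((D △ C) ∩ C)^c ∪ B = {5, 7, 8, 9, 10, 12, 14, 15, 16}
(((D △ C) ∩ C)^c ∪ B) ∪ E = {5, 7, 8, 9, 10, 11, 12, 13, 14, 15, 16}
C △ D = {6, 8, 11, 13, 14, 15}
(C △ D)^c = {5, 7, 9, 10, 12, 16}
C^c = {5, 7, 10, 12, 15}
(C △ D)^c ∩ C^c = {5, 7, 10, 12}
((C △ D)^c ∩ C^c) ∪ B = {5, 7, 8, 10, 12, 14}
(((C △ D)^c ∩ C^c) ∪ B) ∪ E = {5, 7, 8, 9, 10, 11, 12, 13, 14, 15}
16 ∈ (((D △ C) ∩ C)^c ∪ B) ∪ E but 16 ∉ (((C △ D)^c ∩ C^c) ∪ B) ∪ E, so they differ.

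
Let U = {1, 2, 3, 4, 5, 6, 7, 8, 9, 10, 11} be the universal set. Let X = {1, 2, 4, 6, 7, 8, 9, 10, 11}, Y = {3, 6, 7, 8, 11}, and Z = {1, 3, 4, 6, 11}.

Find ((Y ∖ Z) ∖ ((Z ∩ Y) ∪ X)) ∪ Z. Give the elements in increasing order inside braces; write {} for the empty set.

Y ∖ Z = {7, 8}
Z ∩ Y = {3, 6, 11}
(Z ∩ Y) ∪ X = {1, 2, 3, 4, 6, 7, 8, 9, 10, 11}
(Y ∖ Z) ∖ ((Z ∩ Y) ∪ X) = {}
((Y ∖ Z) ∖ ((Z ∩ Y) ∪ X)) ∪ Z = {1, 3, 4, 6, 11}

{1, 3, 4, 6, 11}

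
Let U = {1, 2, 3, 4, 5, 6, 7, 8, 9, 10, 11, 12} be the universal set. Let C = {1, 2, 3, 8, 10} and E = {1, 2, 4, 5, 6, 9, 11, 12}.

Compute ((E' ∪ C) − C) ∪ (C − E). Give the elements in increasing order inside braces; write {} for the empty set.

E' = {3, 7, 8, 10}
E' ∪ C = {1, 2, 3, 7, 8, 10}
(E' ∪ C) − C = {7}
C − E = {3, 8, 10}
((E' ∪ C) − C) ∪ (C − E) = {3, 7, 8, 10}

{3, 7, 8, 10}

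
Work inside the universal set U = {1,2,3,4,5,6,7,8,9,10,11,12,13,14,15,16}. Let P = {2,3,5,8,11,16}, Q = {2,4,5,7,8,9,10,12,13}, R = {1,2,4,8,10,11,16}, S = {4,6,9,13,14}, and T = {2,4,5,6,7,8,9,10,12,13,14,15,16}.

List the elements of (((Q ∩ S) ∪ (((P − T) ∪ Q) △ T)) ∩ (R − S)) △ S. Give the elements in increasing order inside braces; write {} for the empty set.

{4,6,9,11,13,14,16}

Q ∩ S = {4,9,13}
P − T = {3,11}
(P − T) ∪ Q = {2,3,4,5,7,8,9,10,11,12,13}
((P − T) ∪ Q) △ T = {3,6,11,14,15,16}
(Q ∩ S) ∪ (((P − T) ∪ Q) △ T) = {3,4,6,9,11,13,14,15,16}
R − S = {1,2,8,10,11,16}
((Q ∩ S) ∪ (((P − T) ∪ Q) △ T)) ∩ (R − S) = {11,16}
(((Q ∩ S) ∪ (((P − T) ∪ Q) △ T)) ∩ (R − S)) △ S = {4,6,9,11,13,14,16}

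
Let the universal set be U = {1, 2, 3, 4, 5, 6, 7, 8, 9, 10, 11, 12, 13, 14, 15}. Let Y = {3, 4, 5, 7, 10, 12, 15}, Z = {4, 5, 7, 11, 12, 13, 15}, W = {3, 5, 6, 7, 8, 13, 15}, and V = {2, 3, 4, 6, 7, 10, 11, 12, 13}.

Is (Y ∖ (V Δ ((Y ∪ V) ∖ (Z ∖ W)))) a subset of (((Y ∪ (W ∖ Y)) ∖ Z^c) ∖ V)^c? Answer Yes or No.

Yes

Y ∪ V = {2, 3, 4, 5, 6, 7, 10, 11, 12, 13, 15}
Z ∖ W = {4, 11, 12}
(Y ∪ V) ∖ (Z ∖ W) = {2, 3, 5, 6, 7, 10, 13, 15}
V Δ ((Y ∪ V) ∖ (Z ∖ W)) = {4, 5, 11, 12, 15}
Y ∖ (V Δ ((Y ∪ V) ∖ (Z ∖ W))) = {3, 7, 10}
W ∖ Y = {6, 8, 13}
Y ∪ (W ∖ Y) = {3, 4, 5, 6, 7, 8, 10, 12, 13, 15}
Z^c = {1, 2, 3, 6, 8, 9, 10, 14}
(Y ∪ (W ∖ Y)) ∖ Z^c = {4, 5, 7, 12, 13, 15}
((Y ∪ (W ∖ Y)) ∖ Z^c) ∖ V = {5, 15}
(((Y ∪ (W ∖ Y)) ∖ Z^c) ∖ V)^c = {1, 2, 3, 4, 6, 7, 8, 9, 10, 11, 12, 13, 14}
Every element of {3, 7, 10} is in {1, 2, 3, 4, 6, 7, 8, 9, 10, 11, 12, 13, 14}, so Y ∖ (V Δ ((Y ∪ V) ∖ (Z ∖ W))) ⊆ (((Y ∪ (W ∖ Y)) ∖ Z^c) ∖ V)^c.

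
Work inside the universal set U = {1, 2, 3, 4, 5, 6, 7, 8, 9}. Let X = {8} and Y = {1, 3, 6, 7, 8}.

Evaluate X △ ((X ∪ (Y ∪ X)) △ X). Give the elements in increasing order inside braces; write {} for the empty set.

{1, 3, 6, 7, 8}

Y ∪ X = {1, 3, 6, 7, 8}
X ∪ (Y ∪ X) = {1, 3, 6, 7, 8}
(X ∪ (Y ∪ X)) △ X = {1, 3, 6, 7}
X △ ((X ∪ (Y ∪ X)) △ X) = {1, 3, 6, 7, 8}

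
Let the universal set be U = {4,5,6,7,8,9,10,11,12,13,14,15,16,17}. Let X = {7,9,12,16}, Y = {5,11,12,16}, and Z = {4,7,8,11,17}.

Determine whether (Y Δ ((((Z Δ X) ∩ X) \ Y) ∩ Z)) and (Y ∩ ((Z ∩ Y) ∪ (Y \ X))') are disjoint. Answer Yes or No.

Z Δ X = {4,8,9,11,12,16,17}
(Z Δ X) ∩ X = {9,12,16}
((Z Δ X) ∩ X) \ Y = {9}
(((Z Δ X) ∩ X) \ Y) ∩ Z = {}
Y Δ ((((Z Δ X) ∩ X) \ Y) ∩ Z) = {5,11,12,16}
Z ∩ Y = {11}
Y \ X = {5,11}
(Z ∩ Y) ∪ (Y \ X) = {5,11}
((Z ∩ Y) ∪ (Y \ X))' = {4,6,7,8,9,10,12,13,14,15,16,17}
Y ∩ ((Z ∩ Y) ∪ (Y \ X))' = {12,16}
12 lies in both, so they are not disjoint.

No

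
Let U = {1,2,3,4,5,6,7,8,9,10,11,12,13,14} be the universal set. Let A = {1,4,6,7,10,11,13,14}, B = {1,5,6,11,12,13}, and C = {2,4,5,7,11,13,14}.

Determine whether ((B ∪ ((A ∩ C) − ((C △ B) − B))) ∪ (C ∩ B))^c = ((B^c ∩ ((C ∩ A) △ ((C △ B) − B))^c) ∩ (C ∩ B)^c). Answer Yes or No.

No

A ∩ C = {4,7,11,13,14}
C △ B = {1,2,4,6,7,12,14}
(C △ B) − B = {2,4,7,14}
(A ∩ C) − ((C △ B) − B) = {11,13}
B ∪ ((A ∩ C) − ((C △ B) − B)) = {1,5,6,11,12,13}
C ∩ B = {5,11,13}
(B ∪ ((A ∩ C) − ((C △ B) − B))) ∪ (C ∩ B) = {1,5,6,11,12,13}
((B ∪ ((A ∩ C) − ((C △ B) − B))) ∪ (C ∩ B))^c = {2,3,4,7,8,9,10,14}
B^c = {2,3,4,7,8,9,10,14}
C ∩ A = {4,7,11,13,14}
(C ∩ A) △ ((C △ B) − B) = {2,11,13}
((C ∩ A) △ ((C △ B) − B))^c = {1,3,4,5,6,7,8,9,10,12,14}
B^c ∩ ((C ∩ A) △ ((C △ B) − B))^c = {3,4,7,8,9,10,14}
(C ∩ B)^c = {1,2,3,4,6,7,8,9,10,12,14}
(B^c ∩ ((C ∩ A) △ ((C △ B) − B))^c) ∩ (C ∩ B)^c = {3,4,7,8,9,10,14}
2 ∈ ((B ∪ ((A ∩ C) − ((C △ B) − B))) ∪ (C ∩ B))^c but 2 ∉ (B^c ∩ ((C ∩ A) △ ((C △ B) − B))^c) ∩ (C ∩ B)^c, so they differ.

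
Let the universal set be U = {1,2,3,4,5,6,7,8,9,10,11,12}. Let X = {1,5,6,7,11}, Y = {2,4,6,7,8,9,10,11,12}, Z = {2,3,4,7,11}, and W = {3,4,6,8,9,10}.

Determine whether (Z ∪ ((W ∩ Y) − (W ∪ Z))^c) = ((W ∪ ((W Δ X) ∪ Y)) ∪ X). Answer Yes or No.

Yes

W ∩ Y = {4,6,8,9,10}
W ∪ Z = {2,3,4,6,7,8,9,10,11}
(W ∩ Y) − (W ∪ Z) = {}
((W ∩ Y) − (W ∪ Z))^c = {1,2,3,4,5,6,7,8,9,10,11,12}
Z ∪ ((W ∩ Y) − (W ∪ Z))^c = {1,2,3,4,5,6,7,8,9,10,11,12}
W Δ X = {1,3,4,5,7,8,9,10,11}
(W Δ X) ∪ Y = {1,2,3,4,5,6,7,8,9,10,11,12}
W ∪ ((W Δ X) ∪ Y) = {1,2,3,4,5,6,7,8,9,10,11,12}
(W ∪ ((W Δ X) ∪ Y)) ∪ X = {1,2,3,4,5,6,7,8,9,10,11,12}
Both equal {1,2,3,4,5,6,7,8,9,10,11,12}, so Z ∪ ((W ∩ Y) − (W ∪ Z))^c = (W ∪ ((W Δ X) ∪ Y)) ∪ X.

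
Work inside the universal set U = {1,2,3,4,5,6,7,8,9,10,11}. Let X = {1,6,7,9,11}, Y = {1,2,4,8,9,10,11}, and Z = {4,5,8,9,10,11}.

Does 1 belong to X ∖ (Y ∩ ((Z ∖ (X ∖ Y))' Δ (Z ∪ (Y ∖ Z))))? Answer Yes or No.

1 ∈ X and 1 ∈ Y, so 1 ∉ X ∖ Y
1 ∉ Z and 1 ∉ (X ∖ Y), so 1 ∉ Z ∖ (X ∖ Y)
1 ∈ (Z ∖ (X ∖ Y))' since 1 ∉ (Z ∖ (X ∖ Y))
1 ∈ Y and 1 ∉ Z, so 1 ∈ Y ∖ Z
1 ∉ Z and 1 ∈ (Y ∖ Z), so 1 ∈ Z ∪ (Y ∖ Z)
1 ∈ (Z ∖ (X ∖ Y))' and 1 ∈ (Z ∪ (Y ∖ Z)), so 1 ∉ (Z ∖ (X ∖ Y))' Δ (Z ∪ (Y ∖ Z))
1 ∈ Y and 1 ∉ ((Z ∖ (X ∖ Y))' Δ (Z ∪ (Y ∖ Z))), so 1 ∉ Y ∩ ((Z ∖ (X ∖ Y))' Δ (Z ∪ (Y ∖ Z)))
1 ∈ X and 1 ∉ (Y ∩ ((Z ∖ (X ∖ Y))' Δ (Z ∪ (Y ∖ Z)))), so 1 ∈ X ∖ (Y ∩ ((Z ∖ (X ∖ Y))' Δ (Z ∪ (Y ∖ Z))))

Yes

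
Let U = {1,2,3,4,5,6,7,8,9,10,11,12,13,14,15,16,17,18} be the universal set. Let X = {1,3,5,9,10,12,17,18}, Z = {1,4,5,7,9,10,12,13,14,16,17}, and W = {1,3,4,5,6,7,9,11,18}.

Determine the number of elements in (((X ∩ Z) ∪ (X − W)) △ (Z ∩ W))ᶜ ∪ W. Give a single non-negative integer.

X ∩ Z = {1,5,9,10,12,17}
X − W = {10,12,17}
(X ∩ Z) ∪ (X − W) = {1,5,9,10,12,17}
Z ∩ W = {1,4,5,7,9}
((X ∩ Z) ∪ (X − W)) △ (Z ∩ W) = {4,7,10,12,17}
(((X ∩ Z) ∪ (X − W)) △ (Z ∩ W))ᶜ = {1,2,3,5,6,8,9,11,13,14,15,16,18}
(((X ∩ Z) ∪ (X − W)) △ (Z ∩ W))ᶜ ∪ W = {1,2,3,4,5,6,7,8,9,11,13,14,15,16,18}
|(((X ∩ Z) ∪ (X − W)) △ (Z ∩ W))ᶜ ∪ W| = 15

15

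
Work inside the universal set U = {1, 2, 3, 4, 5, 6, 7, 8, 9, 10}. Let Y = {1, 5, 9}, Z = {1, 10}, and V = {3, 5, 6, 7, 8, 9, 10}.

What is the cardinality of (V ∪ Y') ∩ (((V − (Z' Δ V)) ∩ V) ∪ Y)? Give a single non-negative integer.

Y' = {2, 3, 4, 6, 7, 8, 10}
V ∪ Y' = {2, 3, 4, 5, 6, 7, 8, 9, 10}
Z' = {2, 3, 4, 5, 6, 7, 8, 9}
Z' Δ V = {2, 4, 10}
V − (Z' Δ V) = {3, 5, 6, 7, 8, 9}
(V − (Z' Δ V)) ∩ V = {3, 5, 6, 7, 8, 9}
((V − (Z' Δ V)) ∩ V) ∪ Y = {1, 3, 5, 6, 7, 8, 9}
(V ∪ Y') ∩ (((V − (Z' Δ V)) ∩ V) ∪ Y) = {3, 5, 6, 7, 8, 9}
|(V ∪ Y') ∩ (((V − (Z' Δ V)) ∩ V) ∪ Y)| = 6

6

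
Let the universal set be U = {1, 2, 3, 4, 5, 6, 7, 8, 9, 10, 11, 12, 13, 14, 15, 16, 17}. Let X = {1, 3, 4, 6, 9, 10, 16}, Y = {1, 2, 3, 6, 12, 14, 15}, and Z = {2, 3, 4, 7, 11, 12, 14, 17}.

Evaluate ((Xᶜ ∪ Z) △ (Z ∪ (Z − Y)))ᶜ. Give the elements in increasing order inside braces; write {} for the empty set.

{1, 2, 3, 4, 6, 7, 9, 10, 11, 12, 14, 16, 17}

Xᶜ = {2, 5, 7, 8, 11, 12, 13, 14, 15, 17}
Xᶜ ∪ Z = {2, 3, 4, 5, 7, 8, 11, 12, 13, 14, 15, 17}
Z − Y = {4, 7, 11, 17}
Z ∪ (Z − Y) = {2, 3, 4, 7, 11, 12, 14, 17}
(Xᶜ ∪ Z) △ (Z ∪ (Z − Y)) = {5, 8, 13, 15}
((Xᶜ ∪ Z) △ (Z ∪ (Z − Y)))ᶜ = {1, 2, 3, 4, 6, 7, 9, 10, 11, 12, 14, 16, 17}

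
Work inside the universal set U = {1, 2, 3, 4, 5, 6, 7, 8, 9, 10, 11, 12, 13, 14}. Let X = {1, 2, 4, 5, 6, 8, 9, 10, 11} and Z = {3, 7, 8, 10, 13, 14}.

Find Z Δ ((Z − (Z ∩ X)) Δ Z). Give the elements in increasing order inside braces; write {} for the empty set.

{3, 7, 13, 14}

Z ∩ X = {8, 10}
Z − (Z ∩ X) = {3, 7, 13, 14}
(Z − (Z ∩ X)) Δ Z = {8, 10}
Z Δ ((Z − (Z ∩ X)) Δ Z) = {3, 7, 13, 14}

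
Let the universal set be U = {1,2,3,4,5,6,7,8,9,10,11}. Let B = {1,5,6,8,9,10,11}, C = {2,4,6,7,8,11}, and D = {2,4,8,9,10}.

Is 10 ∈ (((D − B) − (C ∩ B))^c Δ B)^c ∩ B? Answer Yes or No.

Yes

10 ∈ D and 10 ∈ B, so 10 ∉ D − B
10 ∉ C and 10 ∈ B, so 10 ∉ C ∩ B
10 ∉ (D − B) and 10 ∉ (C ∩ B), so 10 ∉ (D − B) − (C ∩ B)
10 ∈ ((D − B) − (C ∩ B))^c since 10 ∉ ((D − B) − (C ∩ B))
10 ∈ ((D − B) − (C ∩ B))^c and 10 ∈ B, so 10 ∉ ((D − B) − (C ∩ B))^c Δ B
10 ∈ (((D − B) − (C ∩ B))^c Δ B)^c since 10 ∉ (((D − B) − (C ∩ B))^c Δ B)
10 ∈ (((D − B) − (C ∩ B))^c Δ B)^c and 10 ∈ B, so 10 ∈ (((D − B) − (C ∩ B))^c Δ B)^c ∩ B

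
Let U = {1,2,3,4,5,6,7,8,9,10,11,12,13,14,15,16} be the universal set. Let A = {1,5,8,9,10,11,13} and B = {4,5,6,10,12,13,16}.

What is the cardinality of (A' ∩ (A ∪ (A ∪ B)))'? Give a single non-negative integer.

12

A' = {2,3,4,6,7,12,14,15,16}
A ∪ B = {1,4,5,6,8,9,10,11,12,13,16}
A ∪ (A ∪ B) = {1,4,5,6,8,9,10,11,12,13,16}
A' ∩ (A ∪ (A ∪ B)) = {4,6,12,16}
(A' ∩ (A ∪ (A ∪ B)))' = {1,2,3,5,7,8,9,10,11,13,14,15}
|(A' ∩ (A ∪ (A ∪ B)))'| = 12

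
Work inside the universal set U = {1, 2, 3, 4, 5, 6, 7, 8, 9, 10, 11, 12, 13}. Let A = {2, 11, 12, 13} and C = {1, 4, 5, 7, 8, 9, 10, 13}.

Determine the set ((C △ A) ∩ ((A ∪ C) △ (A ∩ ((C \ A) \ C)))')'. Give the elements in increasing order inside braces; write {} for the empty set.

{1, 2, 3, 4, 5, 6, 7, 8, 9, 10, 11, 12, 13}

C △ A = {1, 2, 4, 5, 7, 8, 9, 10, 11, 12}
A ∪ C = {1, 2, 4, 5, 7, 8, 9, 10, 11, 12, 13}
C \ A = {1, 4, 5, 7, 8, 9, 10}
(C \ A) \ C = {}
A ∩ ((C \ A) \ C) = {}
(A ∪ C) △ (A ∩ ((C \ A) \ C)) = {1, 2, 4, 5, 7, 8, 9, 10, 11, 12, 13}
((A ∪ C) △ (A ∩ ((C \ A) \ C)))' = {3, 6}
(C △ A) ∩ ((A ∪ C) △ (A ∩ ((C \ A) \ C)))' = {}
((C △ A) ∩ ((A ∪ C) △ (A ∩ ((C \ A) \ C)))')' = {1, 2, 3, 4, 5, 6, 7, 8, 9, 10, 11, 12, 13}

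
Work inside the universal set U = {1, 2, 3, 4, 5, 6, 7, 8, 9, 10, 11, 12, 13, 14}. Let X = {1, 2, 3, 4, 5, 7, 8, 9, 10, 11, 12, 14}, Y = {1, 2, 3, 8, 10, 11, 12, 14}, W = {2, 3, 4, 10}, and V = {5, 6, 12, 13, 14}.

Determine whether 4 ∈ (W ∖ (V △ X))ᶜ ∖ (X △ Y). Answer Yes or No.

No

4 ∉ V and 4 ∈ X, so 4 ∈ V △ X
4 ∈ W and 4 ∈ (V △ X), so 4 ∉ W ∖ (V △ X)
4 ∈ (W ∖ (V △ X))ᶜ since 4 ∉ (W ∖ (V △ X))
4 ∈ X and 4 ∉ Y, so 4 ∈ X △ Y
4 ∈ (W ∖ (V △ X))ᶜ and 4 ∈ (X △ Y), so 4 ∉ (W ∖ (V △ X))ᶜ ∖ (X △ Y)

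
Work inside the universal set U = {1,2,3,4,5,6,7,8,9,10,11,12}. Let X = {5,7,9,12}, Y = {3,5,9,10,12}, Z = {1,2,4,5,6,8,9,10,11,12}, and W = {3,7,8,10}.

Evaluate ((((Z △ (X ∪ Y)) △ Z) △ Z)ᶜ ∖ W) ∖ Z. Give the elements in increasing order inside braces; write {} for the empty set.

X ∪ Y = {3,5,7,9,10,12}
Z △ (X ∪ Y) = {1,2,3,4,6,7,8,11}
(Z △ (X ∪ Y)) △ Z = {3,5,7,9,10,12}
((Z △ (X ∪ Y)) △ Z) △ Z = {1,2,3,4,6,7,8,11}
(((Z △ (X ∪ Y)) △ Z) △ Z)ᶜ = {5,9,10,12}
(((Z △ (X ∪ Y)) △ Z) △ Z)ᶜ ∖ W = {5,9,12}
((((Z △ (X ∪ Y)) △ Z) △ Z)ᶜ ∖ W) ∖ Z = {}

{}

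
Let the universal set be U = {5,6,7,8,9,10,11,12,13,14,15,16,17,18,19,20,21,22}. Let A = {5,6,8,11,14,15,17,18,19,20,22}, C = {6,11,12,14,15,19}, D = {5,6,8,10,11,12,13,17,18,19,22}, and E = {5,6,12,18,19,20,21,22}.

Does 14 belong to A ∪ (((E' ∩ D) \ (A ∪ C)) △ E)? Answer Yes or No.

Yes

14 ∉ E, so 14 ∈ E'
14 ∈ E' and 14 ∉ D, so 14 ∉ E' ∩ D
14 ∈ A and 14 ∈ C, so 14 ∈ A ∪ C
14 ∉ (E' ∩ D) and 14 ∈ (A ∪ C), so 14 ∉ (E' ∩ D) \ (A ∪ C)
14 ∉ ((E' ∩ D) \ (A ∪ C)) and 14 ∉ E, so 14 ∉ ((E' ∩ D) \ (A ∪ C)) △ E
14 ∈ A and 14 ∉ (((E' ∩ D) \ (A ∪ C)) △ E), so 14 ∈ A ∪ (((E' ∩ D) \ (A ∪ C)) △ E)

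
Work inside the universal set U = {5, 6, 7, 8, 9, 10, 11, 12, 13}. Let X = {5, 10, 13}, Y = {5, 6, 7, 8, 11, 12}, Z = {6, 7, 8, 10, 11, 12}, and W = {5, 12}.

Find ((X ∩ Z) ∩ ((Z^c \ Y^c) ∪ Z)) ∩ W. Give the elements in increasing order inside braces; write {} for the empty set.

{}

X ∩ Z = {10}
Z^c = {5, 9, 13}
Y^c = {9, 10, 13}
Z^c \ Y^c = {5}
(Z^c \ Y^c) ∪ Z = {5, 6, 7, 8, 10, 11, 12}
(X ∩ Z) ∩ ((Z^c \ Y^c) ∪ Z) = {10}
((X ∩ Z) ∩ ((Z^c \ Y^c) ∪ Z)) ∩ W = {}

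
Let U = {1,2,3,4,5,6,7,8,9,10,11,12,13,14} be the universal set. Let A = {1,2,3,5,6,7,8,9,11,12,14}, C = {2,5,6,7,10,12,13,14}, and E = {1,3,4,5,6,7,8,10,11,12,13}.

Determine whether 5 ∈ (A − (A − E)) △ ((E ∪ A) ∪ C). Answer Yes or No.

5 ∈ A and 5 ∈ E, so 5 ∉ A − E
5 ∈ A and 5 ∉ (A − E), so 5 ∈ A − (A − E)
5 ∈ E and 5 ∈ A, so 5 ∈ E ∪ A
5 ∈ (E ∪ A) and 5 ∈ C, so 5 ∈ (E ∪ A) ∪ C
5 ∈ (A − (A − E)) and 5 ∈ ((E ∪ A) ∪ C), so 5 ∉ (A − (A − E)) △ ((E ∪ A) ∪ C)

No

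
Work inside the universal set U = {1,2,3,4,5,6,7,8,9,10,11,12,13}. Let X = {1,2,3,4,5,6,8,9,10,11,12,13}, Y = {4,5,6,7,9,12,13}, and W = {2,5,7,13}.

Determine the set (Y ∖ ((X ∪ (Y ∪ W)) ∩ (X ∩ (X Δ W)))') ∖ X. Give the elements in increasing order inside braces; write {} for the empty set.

{}

Y ∪ W = {2,4,5,6,7,9,12,13}
X ∪ (Y ∪ W) = {1,2,3,4,5,6,7,8,9,10,11,12,13}
X Δ W = {1,3,4,6,7,8,9,10,11,12}
X ∩ (X Δ W) = {1,3,4,6,8,9,10,11,12}
(X ∪ (Y ∪ W)) ∩ (X ∩ (X Δ W)) = {1,3,4,6,8,9,10,11,12}
((X ∪ (Y ∪ W)) ∩ (X ∩ (X Δ W)))' = {2,5,7,13}
Y ∖ ((X ∪ (Y ∪ W)) ∩ (X ∩ (X Δ W)))' = {4,6,9,12}
(Y ∖ ((X ∪ (Y ∪ W)) ∩ (X ∩ (X Δ W)))') ∖ X = {}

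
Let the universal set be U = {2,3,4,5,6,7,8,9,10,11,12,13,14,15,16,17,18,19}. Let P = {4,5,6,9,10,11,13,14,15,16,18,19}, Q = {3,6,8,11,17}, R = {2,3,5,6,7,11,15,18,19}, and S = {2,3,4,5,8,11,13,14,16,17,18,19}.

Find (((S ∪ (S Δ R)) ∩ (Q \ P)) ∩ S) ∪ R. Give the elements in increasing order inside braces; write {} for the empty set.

S Δ R = {4,6,7,8,13,14,15,16,17}
S ∪ (S Δ R) = {2,3,4,5,6,7,8,11,13,14,15,16,17,18,19}
Q \ P = {3,8,17}
(S ∪ (S Δ R)) ∩ (Q \ P) = {3,8,17}
((S ∪ (S Δ R)) ∩ (Q \ P)) ∩ S = {3,8,17}
(((S ∪ (S Δ R)) ∩ (Q \ P)) ∩ S) ∪ R = {2,3,5,6,7,8,11,15,17,18,19}

{2,3,5,6,7,8,11,15,17,18,19}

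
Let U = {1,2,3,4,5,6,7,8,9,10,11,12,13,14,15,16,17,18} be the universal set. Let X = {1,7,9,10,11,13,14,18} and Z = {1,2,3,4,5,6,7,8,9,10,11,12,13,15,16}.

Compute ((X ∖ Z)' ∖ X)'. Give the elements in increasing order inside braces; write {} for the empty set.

X ∖ Z = {14,18}
(X ∖ Z)' = {1,2,3,4,5,6,7,8,9,10,11,12,13,15,16,17}
(X ∖ Z)' ∖ X = {2,3,4,5,6,8,12,15,16,17}
((X ∖ Z)' ∖ X)' = {1,7,9,10,11,13,14,18}

{1,7,9,10,11,13,14,18}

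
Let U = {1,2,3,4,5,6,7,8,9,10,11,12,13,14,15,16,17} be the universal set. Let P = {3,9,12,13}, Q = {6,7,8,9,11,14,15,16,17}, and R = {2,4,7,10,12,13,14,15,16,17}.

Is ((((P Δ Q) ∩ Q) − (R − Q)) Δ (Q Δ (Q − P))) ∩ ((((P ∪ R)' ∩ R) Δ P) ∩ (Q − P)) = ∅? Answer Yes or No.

P Δ Q = {3,6,7,8,11,12,13,14,15,16,17}
(P Δ Q) ∩ Q = {6,7,8,11,14,15,16,17}
R − Q = {2,4,10,12,13}
((P Δ Q) ∩ Q) − (R − Q) = {6,7,8,11,14,15,16,17}
Q − P = {6,7,8,11,14,15,16,17}
Q Δ (Q − P) = {9}
(((P Δ Q) ∩ Q) − (R − Q)) Δ (Q Δ (Q − P)) = {6,7,8,9,11,14,15,16,17}
P ∪ R = {2,3,4,7,9,10,12,13,14,15,16,17}
(P ∪ R)' = {1,5,6,8,11}
(P ∪ R)' ∩ R = {}
((P ∪ R)' ∩ R) Δ P = {3,9,12,13}
(((P ∪ R)' ∩ R) Δ P) ∩ (Q − P) = {}
{6,7,8,9,11,14,15,16,17} and {} share no elements.

Yes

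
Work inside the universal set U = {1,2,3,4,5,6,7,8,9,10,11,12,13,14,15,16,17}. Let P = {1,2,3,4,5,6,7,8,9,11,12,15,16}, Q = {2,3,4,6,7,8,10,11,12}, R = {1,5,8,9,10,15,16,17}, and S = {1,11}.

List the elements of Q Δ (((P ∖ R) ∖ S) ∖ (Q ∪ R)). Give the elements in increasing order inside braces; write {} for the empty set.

{2,3,4,6,7,8,10,11,12}

P ∖ R = {2,3,4,6,7,11,12}
(P ∖ R) ∖ S = {2,3,4,6,7,12}
Q ∪ R = {1,2,3,4,5,6,7,8,9,10,11,12,15,16,17}
((P ∖ R) ∖ S) ∖ (Q ∪ R) = {}
Q Δ (((P ∖ R) ∖ S) ∖ (Q ∪ R)) = {2,3,4,6,7,8,10,11,12}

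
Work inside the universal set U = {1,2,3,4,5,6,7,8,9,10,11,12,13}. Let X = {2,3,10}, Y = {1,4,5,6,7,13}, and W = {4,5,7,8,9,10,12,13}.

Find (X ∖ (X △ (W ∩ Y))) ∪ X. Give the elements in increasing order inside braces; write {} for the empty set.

{2,3,10}

W ∩ Y = {4,5,7,13}
X △ (W ∩ Y) = {2,3,4,5,7,10,13}
X ∖ (X △ (W ∩ Y)) = {}
(X ∖ (X △ (W ∩ Y))) ∪ X = {2,3,10}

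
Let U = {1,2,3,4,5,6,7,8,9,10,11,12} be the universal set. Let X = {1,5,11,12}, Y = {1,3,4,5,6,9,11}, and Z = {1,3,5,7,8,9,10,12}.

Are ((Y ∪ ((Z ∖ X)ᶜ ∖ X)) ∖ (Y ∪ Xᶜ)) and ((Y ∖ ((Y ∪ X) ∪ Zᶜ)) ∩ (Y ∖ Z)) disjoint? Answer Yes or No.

Yes

Z ∖ X = {3,7,8,9,10}
(Z ∖ X)ᶜ = {1,2,4,5,6,11,12}
(Z ∖ X)ᶜ ∖ X = {2,4,6}
Y ∪ ((Z ∖ X)ᶜ ∖ X) = {1,2,3,4,5,6,9,11}
Xᶜ = {2,3,4,6,7,8,9,10}
Y ∪ Xᶜ = {1,2,3,4,5,6,7,8,9,10,11}
(Y ∪ ((Z ∖ X)ᶜ ∖ X)) ∖ (Y ∪ Xᶜ) = {}
Y ∪ X = {1,3,4,5,6,9,11,12}
Zᶜ = {2,4,6,11}
(Y ∪ X) ∪ Zᶜ = {1,2,3,4,5,6,9,11,12}
Y ∖ ((Y ∪ X) ∪ Zᶜ) = {}
Y ∖ Z = {4,6,11}
(Y ∖ ((Y ∪ X) ∪ Zᶜ)) ∩ (Y ∖ Z) = {}
{} and {} share no elements.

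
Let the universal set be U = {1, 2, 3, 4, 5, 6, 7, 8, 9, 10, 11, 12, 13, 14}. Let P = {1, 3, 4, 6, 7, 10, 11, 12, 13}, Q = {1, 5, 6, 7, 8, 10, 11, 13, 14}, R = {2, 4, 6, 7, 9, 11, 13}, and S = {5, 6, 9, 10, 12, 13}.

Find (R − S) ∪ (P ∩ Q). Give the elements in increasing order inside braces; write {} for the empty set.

{1, 2, 4, 6, 7, 10, 11, 13}

R − S = {2, 4, 7, 11}
P ∩ Q = {1, 6, 7, 10, 11, 13}
(R − S) ∪ (P ∩ Q) = {1, 2, 4, 6, 7, 10, 11, 13}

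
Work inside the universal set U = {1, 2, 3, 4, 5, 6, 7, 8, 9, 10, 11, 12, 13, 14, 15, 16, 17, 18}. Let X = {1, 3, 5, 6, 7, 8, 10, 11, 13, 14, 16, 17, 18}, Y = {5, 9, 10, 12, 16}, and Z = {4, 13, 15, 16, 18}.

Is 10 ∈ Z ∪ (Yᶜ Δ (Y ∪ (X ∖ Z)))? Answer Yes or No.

10 ∈ Y, so 10 ∉ Yᶜ
10 ∈ X and 10 ∉ Z, so 10 ∈ X ∖ Z
10 ∈ Y and 10 ∈ (X ∖ Z), so 10 ∈ Y ∪ (X ∖ Z)
10 ∉ Yᶜ and 10 ∈ (Y ∪ (X ∖ Z)), so 10 ∈ Yᶜ Δ (Y ∪ (X ∖ Z))
10 ∉ Z and 10 ∈ (Yᶜ Δ (Y ∪ (X ∖ Z))), so 10 ∈ Z ∪ (Yᶜ Δ (Y ∪ (X ∖ Z)))

Yes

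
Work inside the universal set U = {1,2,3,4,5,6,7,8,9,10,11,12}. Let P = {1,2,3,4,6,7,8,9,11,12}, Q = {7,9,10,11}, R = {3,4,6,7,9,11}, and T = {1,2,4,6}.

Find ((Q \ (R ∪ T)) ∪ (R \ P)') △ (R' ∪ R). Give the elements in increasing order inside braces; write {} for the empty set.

{}

R ∪ T = {1,2,3,4,6,7,9,11}
Q \ (R ∪ T) = {10}
R \ P = {}
(R \ P)' = {1,2,3,4,5,6,7,8,9,10,11,12}
(Q \ (R ∪ T)) ∪ (R \ P)' = {1,2,3,4,5,6,7,8,9,10,11,12}
R' = {1,2,5,8,10,12}
R' ∪ R = {1,2,3,4,5,6,7,8,9,10,11,12}
((Q \ (R ∪ T)) ∪ (R \ P)') △ (R' ∪ R) = {}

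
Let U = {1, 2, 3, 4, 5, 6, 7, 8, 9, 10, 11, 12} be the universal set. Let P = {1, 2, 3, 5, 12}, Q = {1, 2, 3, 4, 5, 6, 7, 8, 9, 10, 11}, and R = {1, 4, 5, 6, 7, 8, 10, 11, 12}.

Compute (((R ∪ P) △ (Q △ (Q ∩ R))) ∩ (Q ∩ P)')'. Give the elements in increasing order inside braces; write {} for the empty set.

R ∪ P = {1, 2, 3, 4, 5, 6, 7, 8, 10, 11, 12}
Q ∩ R = {1, 4, 5, 6, 7, 8, 10, 11}
Q △ (Q ∩ R) = {2, 3, 9}
(R ∪ P) △ (Q △ (Q ∩ R)) = {1, 4, 5, 6, 7, 8, 9, 10, 11, 12}
Q ∩ P = {1, 2, 3, 5}
(Q ∩ P)' = {4, 6, 7, 8, 9, 10, 11, 12}
((R ∪ P) △ (Q △ (Q ∩ R))) ∩ (Q ∩ P)' = {4, 6, 7, 8, 9, 10, 11, 12}
(((R ∪ P) △ (Q △ (Q ∩ R))) ∩ (Q ∩ P)')' = {1, 2, 3, 5}

{1, 2, 3, 5}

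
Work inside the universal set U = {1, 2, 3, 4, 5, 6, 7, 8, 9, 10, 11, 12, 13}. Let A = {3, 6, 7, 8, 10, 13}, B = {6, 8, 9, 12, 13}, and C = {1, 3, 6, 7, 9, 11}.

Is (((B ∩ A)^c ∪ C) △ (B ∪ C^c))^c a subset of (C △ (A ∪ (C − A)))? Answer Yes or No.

B ∩ A = {6, 8, 13}
(B ∩ A)^c = {1, 2, 3, 4, 5, 7, 9, 10, 11, 12}
(B ∩ A)^c ∪ C = {1, 2, 3, 4, 5, 6, 7, 9, 10, 11, 12}
C^c = {2, 4, 5, 8, 10, 12, 13}
B ∪ C^c = {2, 4, 5, 6, 8, 9, 10, 12, 13}
((B ∩ A)^c ∪ C) △ (B ∪ C^c) = {1, 3, 7, 8, 11, 13}
(((B ∩ A)^c ∪ C) △ (B ∪ C^c))^c = {2, 4, 5, 6, 9, 10, 12}
C − A = {1, 9, 11}
A ∪ (C − A) = {1, 3, 6, 7, 8, 9, 10, 11, 13}
C △ (A ∪ (C − A)) = {8, 10, 13}
2 ∈ (((B ∩ A)^c ∪ C) △ (B ∪ C^c))^c but 2 ∉ C △ (A ∪ (C − A)), so the inclusion fails.

No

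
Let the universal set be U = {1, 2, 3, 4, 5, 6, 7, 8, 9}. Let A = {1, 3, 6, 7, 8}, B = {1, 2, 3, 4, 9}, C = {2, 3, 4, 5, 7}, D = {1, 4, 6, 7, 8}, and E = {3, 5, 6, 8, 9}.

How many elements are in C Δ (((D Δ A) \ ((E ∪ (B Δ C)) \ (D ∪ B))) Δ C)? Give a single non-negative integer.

D Δ A = {3, 4}
B Δ C = {1, 5, 7, 9}
E ∪ (B Δ C) = {1, 3, 5, 6, 7, 8, 9}
D ∪ B = {1, 2, 3, 4, 6, 7, 8, 9}
(E ∪ (B Δ C)) \ (D ∪ B) = {5}
(D Δ A) \ ((E ∪ (B Δ C)) \ (D ∪ B)) = {3, 4}
((D Δ A) \ ((E ∪ (B Δ C)) \ (D ∪ B))) Δ C = {2, 5, 7}
C Δ (((D Δ A) \ ((E ∪ (B Δ C)) \ (D ∪ B))) Δ C) = {3, 4}
|C Δ (((D Δ A) \ ((E ∪ (B Δ C)) \ (D ∪ B))) Δ C)| = 2

2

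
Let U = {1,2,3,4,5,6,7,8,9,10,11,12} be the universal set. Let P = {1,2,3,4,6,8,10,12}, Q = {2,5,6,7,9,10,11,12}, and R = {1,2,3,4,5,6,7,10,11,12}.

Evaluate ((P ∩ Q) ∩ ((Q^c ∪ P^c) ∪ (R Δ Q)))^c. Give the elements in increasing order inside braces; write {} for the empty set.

{1,2,3,4,5,6,7,8,9,10,11,12}

P ∩ Q = {2,6,10,12}
Q^c = {1,3,4,8}
P^c = {5,7,9,11}
Q^c ∪ P^c = {1,3,4,5,7,8,9,11}
R Δ Q = {1,3,4,9}
(Q^c ∪ P^c) ∪ (R Δ Q) = {1,3,4,5,7,8,9,11}
(P ∩ Q) ∩ ((Q^c ∪ P^c) ∪ (R Δ Q)) = {}
((P ∩ Q) ∩ ((Q^c ∪ P^c) ∪ (R Δ Q)))^c = {1,2,3,4,5,6,7,8,9,10,11,12}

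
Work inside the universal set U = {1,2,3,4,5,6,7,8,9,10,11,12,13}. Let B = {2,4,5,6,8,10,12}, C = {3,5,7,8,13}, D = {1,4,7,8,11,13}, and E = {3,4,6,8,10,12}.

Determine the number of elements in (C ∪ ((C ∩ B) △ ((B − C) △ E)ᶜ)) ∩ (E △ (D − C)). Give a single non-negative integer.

7

C ∩ B = {5,8}
B − C = {2,4,6,10,12}
(B − C) △ E = {2,3,8}
((B − C) △ E)ᶜ = {1,4,5,6,7,9,10,11,12,13}
(C ∩ B) △ ((B − C) △ E)ᶜ = {1,4,6,7,8,9,10,11,12,13}
C ∪ ((C ∩ B) △ ((B − C) △ E)ᶜ) = {1,3,4,5,6,7,8,9,10,11,12,13}
D − C = {1,4,11}
E △ (D − C) = {1,3,6,8,10,11,12}
(C ∪ ((C ∩ B) △ ((B − C) △ E)ᶜ)) ∩ (E △ (D − C)) = {1,3,6,8,10,11,12}
|(C ∪ ((C ∩ B) △ ((B − C) △ E)ᶜ)) ∩ (E △ (D − C))| = 7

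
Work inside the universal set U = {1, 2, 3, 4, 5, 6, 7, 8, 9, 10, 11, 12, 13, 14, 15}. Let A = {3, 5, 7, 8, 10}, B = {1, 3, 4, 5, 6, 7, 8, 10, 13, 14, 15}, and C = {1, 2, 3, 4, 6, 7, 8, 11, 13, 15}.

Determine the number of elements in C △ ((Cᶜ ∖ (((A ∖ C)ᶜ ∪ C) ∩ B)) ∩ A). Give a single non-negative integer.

12

Cᶜ = {5, 9, 10, 12, 14}
A ∖ C = {5, 10}
(A ∖ C)ᶜ = {1, 2, 3, 4, 6, 7, 8, 9, 11, 12, 13, 14, 15}
(A ∖ C)ᶜ ∪ C = {1, 2, 3, 4, 6, 7, 8, 9, 11, 12, 13, 14, 15}
((A ∖ C)ᶜ ∪ C) ∩ B = {1, 3, 4, 6, 7, 8, 13, 14, 15}
Cᶜ ∖ (((A ∖ C)ᶜ ∪ C) ∩ B) = {5, 9, 10, 12}
(Cᶜ ∖ (((A ∖ C)ᶜ ∪ C) ∩ B)) ∩ A = {5, 10}
C △ ((Cᶜ ∖ (((A ∖ C)ᶜ ∪ C) ∩ B)) ∩ A) = {1, 2, 3, 4, 5, 6, 7, 8, 10, 11, 13, 15}
|C △ ((Cᶜ ∖ (((A ∖ C)ᶜ ∪ C) ∩ B)) ∩ A)| = 12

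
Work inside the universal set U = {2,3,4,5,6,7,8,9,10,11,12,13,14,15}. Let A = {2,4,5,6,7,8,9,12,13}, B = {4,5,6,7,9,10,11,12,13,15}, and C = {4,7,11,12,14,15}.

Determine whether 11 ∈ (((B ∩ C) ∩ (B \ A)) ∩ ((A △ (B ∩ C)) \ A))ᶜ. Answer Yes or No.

11 ∈ B and 11 ∈ C, so 11 ∈ B ∩ C
11 ∈ B and 11 ∉ A, so 11 ∈ B \ A
11 ∈ (B ∩ C) and 11 ∈ (B \ A), so 11 ∈ (B ∩ C) ∩ (B \ A)
11 ∈ B and 11 ∈ C, so 11 ∈ B ∩ C
11 ∉ A and 11 ∈ (B ∩ C), so 11 ∈ A △ (B ∩ C)
11 ∈ (A △ (B ∩ C)) and 11 ∉ A, so 11 ∈ (A △ (B ∩ C)) \ A
11 ∈ ((B ∩ C) ∩ (B \ A)) and 11 ∈ ((A △ (B ∩ C)) \ A), so 11 ∈ ((B ∩ C) ∩ (B \ A)) ∩ ((A △ (B ∩ C)) \ A)
11 ∉ (((B ∩ C) ∩ (B \ A)) ∩ ((A △ (B ∩ C)) \ A))ᶜ since 11 ∈ (((B ∩ C) ∩ (B \ A)) ∩ ((A △ (B ∩ C)) \ A))

No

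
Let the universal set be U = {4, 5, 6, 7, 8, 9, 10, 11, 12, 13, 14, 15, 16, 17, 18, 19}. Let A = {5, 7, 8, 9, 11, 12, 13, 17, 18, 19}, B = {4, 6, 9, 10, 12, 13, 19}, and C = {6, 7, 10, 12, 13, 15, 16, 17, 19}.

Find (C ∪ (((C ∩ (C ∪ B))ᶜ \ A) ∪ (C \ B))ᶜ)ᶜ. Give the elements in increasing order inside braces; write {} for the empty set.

C ∪ B = {4, 6, 7, 9, 10, 12, 13, 15, 16, 17, 19}
C ∩ (C ∪ B) = {6, 7, 10, 12, 13, 15, 16, 17, 19}
(C ∩ (C ∪ B))ᶜ = {4, 5, 8, 9, 11, 14, 18}
(C ∩ (C ∪ B))ᶜ \ A = {4, 14}
C \ B = {7, 15, 16, 17}
((C ∩ (C ∪ B))ᶜ \ A) ∪ (C \ B) = {4, 7, 14, 15, 16, 17}
(((C ∩ (C ∪ B))ᶜ \ A) ∪ (C \ B))ᶜ = {5, 6, 8, 9, 10, 11, 12, 13, 18, 19}
C ∪ (((C ∩ (C ∪ B))ᶜ \ A) ∪ (C \ B))ᶜ = {5, 6, 7, 8, 9, 10, 11, 12, 13, 15, 16, 17, 18, 19}
(C ∪ (((C ∩ (C ∪ B))ᶜ \ A) ∪ (C \ B))ᶜ)ᶜ = {4, 14}

{4, 14}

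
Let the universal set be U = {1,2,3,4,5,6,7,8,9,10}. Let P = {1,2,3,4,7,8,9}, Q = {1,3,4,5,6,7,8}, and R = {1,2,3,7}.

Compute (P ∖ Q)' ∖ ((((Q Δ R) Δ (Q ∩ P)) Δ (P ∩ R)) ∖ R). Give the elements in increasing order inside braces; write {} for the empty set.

P ∖ Q = {2,9}
(P ∖ Q)' = {1,3,4,5,6,7,8,10}
Q Δ R = {2,4,5,6,8}
Q ∩ P = {1,3,4,7,8}
(Q Δ R) Δ (Q ∩ P) = {1,2,3,5,6,7}
P ∩ R = {1,2,3,7}
((Q Δ R) Δ (Q ∩ P)) Δ (P ∩ R) = {5,6}
(((Q Δ R) Δ (Q ∩ P)) Δ (P ∩ R)) ∖ R = {5,6}
(P ∖ Q)' ∖ ((((Q Δ R) Δ (Q ∩ P)) Δ (P ∩ R)) ∖ R) = {1,3,4,7,8,10}

{1,3,4,7,8,10}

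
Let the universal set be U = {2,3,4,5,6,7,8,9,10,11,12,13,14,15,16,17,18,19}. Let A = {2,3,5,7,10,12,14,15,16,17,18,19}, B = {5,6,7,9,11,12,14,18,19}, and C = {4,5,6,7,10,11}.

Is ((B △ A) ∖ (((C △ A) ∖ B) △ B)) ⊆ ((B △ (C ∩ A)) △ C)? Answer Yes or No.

No

B △ A = {2,3,6,9,10,11,15,16,17}
C △ A = {2,3,4,6,11,12,14,15,16,17,18,19}
(C △ A) ∖ B = {2,3,4,15,16,17}
((C △ A) ∖ B) △ B = {2,3,4,5,6,7,9,11,12,14,15,16,17,18,19}
(B △ A) ∖ (((C △ A) ∖ B) △ B) = {10}
C ∩ A = {5,7,10}
B △ (C ∩ A) = {6,9,10,11,12,14,18,19}
(B △ (C ∩ A)) △ C = {4,5,7,9,12,14,18,19}
10 ∈ (B △ A) ∖ (((C △ A) ∖ B) △ B) but 10 ∉ (B △ (C ∩ A)) △ C, so the inclusion fails.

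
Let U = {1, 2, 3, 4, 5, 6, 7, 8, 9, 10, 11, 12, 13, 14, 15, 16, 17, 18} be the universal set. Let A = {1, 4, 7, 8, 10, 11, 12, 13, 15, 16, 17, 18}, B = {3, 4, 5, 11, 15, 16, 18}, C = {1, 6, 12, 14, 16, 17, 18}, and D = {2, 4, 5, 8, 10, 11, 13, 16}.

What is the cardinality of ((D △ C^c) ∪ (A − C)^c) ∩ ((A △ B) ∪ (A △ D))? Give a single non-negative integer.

C^c = {2, 3, 4, 5, 7, 8, 9, 10, 11, 13, 15}
D △ C^c = {3, 7, 9, 15, 16}
A − C = {4, 7, 8, 10, 11, 13, 15}
(A − C)^c = {1, 2, 3, 5, 6, 9, 12, 14, 16, 17, 18}
(D △ C^c) ∪ (A − C)^c = {1, 2, 3, 5, 6, 7, 9, 12, 14, 15, 16, 17, 18}
A △ B = {1, 3, 5, 7, 8, 10, 12, 13, 17}
A △ D = {1, 2, 5, 7, 12, 15, 17, 18}
(A △ B) ∪ (A △ D) = {1, 2, 3, 5, 7, 8, 10, 12, 13, 15, 17, 18}
((D △ C^c) ∪ (A − C)^c) ∩ ((A △ B) ∪ (A △ D)) = {1, 2, 3, 5, 7, 12, 15, 17, 18}
|((D △ C^c) ∪ (A − C)^c) ∩ ((A △ B) ∪ (A △ D))| = 9

9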